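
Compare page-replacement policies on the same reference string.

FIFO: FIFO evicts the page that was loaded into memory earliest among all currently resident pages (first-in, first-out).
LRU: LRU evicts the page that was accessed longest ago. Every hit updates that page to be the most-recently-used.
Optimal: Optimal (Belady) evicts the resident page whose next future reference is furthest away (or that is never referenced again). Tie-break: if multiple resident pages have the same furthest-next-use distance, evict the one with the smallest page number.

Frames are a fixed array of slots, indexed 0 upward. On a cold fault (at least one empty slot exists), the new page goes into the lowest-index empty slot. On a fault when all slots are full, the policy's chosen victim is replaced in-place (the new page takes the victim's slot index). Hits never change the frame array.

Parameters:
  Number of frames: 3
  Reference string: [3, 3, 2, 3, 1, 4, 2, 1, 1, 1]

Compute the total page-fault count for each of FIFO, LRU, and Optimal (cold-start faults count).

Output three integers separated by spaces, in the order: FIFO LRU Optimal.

Answer: 4 5 4

Derivation:
--- FIFO ---
  step 0: ref 3 -> FAULT, frames=[3,-,-] (faults so far: 1)
  step 1: ref 3 -> HIT, frames=[3,-,-] (faults so far: 1)
  step 2: ref 2 -> FAULT, frames=[3,2,-] (faults so far: 2)
  step 3: ref 3 -> HIT, frames=[3,2,-] (faults so far: 2)
  step 4: ref 1 -> FAULT, frames=[3,2,1] (faults so far: 3)
  step 5: ref 4 -> FAULT, evict 3, frames=[4,2,1] (faults so far: 4)
  step 6: ref 2 -> HIT, frames=[4,2,1] (faults so far: 4)
  step 7: ref 1 -> HIT, frames=[4,2,1] (faults so far: 4)
  step 8: ref 1 -> HIT, frames=[4,2,1] (faults so far: 4)
  step 9: ref 1 -> HIT, frames=[4,2,1] (faults so far: 4)
  FIFO total faults: 4
--- LRU ---
  step 0: ref 3 -> FAULT, frames=[3,-,-] (faults so far: 1)
  step 1: ref 3 -> HIT, frames=[3,-,-] (faults so far: 1)
  step 2: ref 2 -> FAULT, frames=[3,2,-] (faults so far: 2)
  step 3: ref 3 -> HIT, frames=[3,2,-] (faults so far: 2)
  step 4: ref 1 -> FAULT, frames=[3,2,1] (faults so far: 3)
  step 5: ref 4 -> FAULT, evict 2, frames=[3,4,1] (faults so far: 4)
  step 6: ref 2 -> FAULT, evict 3, frames=[2,4,1] (faults so far: 5)
  step 7: ref 1 -> HIT, frames=[2,4,1] (faults so far: 5)
  step 8: ref 1 -> HIT, frames=[2,4,1] (faults so far: 5)
  step 9: ref 1 -> HIT, frames=[2,4,1] (faults so far: 5)
  LRU total faults: 5
--- Optimal ---
  step 0: ref 3 -> FAULT, frames=[3,-,-] (faults so far: 1)
  step 1: ref 3 -> HIT, frames=[3,-,-] (faults so far: 1)
  step 2: ref 2 -> FAULT, frames=[3,2,-] (faults so far: 2)
  step 3: ref 3 -> HIT, frames=[3,2,-] (faults so far: 2)
  step 4: ref 1 -> FAULT, frames=[3,2,1] (faults so far: 3)
  step 5: ref 4 -> FAULT, evict 3, frames=[4,2,1] (faults so far: 4)
  step 6: ref 2 -> HIT, frames=[4,2,1] (faults so far: 4)
  step 7: ref 1 -> HIT, frames=[4,2,1] (faults so far: 4)
  step 8: ref 1 -> HIT, frames=[4,2,1] (faults so far: 4)
  step 9: ref 1 -> HIT, frames=[4,2,1] (faults so far: 4)
  Optimal total faults: 4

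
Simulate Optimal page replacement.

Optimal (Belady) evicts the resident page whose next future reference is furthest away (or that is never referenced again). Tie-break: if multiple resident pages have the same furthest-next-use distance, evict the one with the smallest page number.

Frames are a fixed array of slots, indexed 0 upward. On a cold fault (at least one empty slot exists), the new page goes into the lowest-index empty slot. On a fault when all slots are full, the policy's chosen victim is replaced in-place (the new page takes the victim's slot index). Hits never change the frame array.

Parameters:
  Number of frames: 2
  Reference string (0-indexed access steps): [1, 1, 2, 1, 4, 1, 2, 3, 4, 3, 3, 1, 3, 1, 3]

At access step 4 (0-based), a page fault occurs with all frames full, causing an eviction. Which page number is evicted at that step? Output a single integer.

Answer: 2

Derivation:
Step 0: ref 1 -> FAULT, frames=[1,-]
Step 1: ref 1 -> HIT, frames=[1,-]
Step 2: ref 2 -> FAULT, frames=[1,2]
Step 3: ref 1 -> HIT, frames=[1,2]
Step 4: ref 4 -> FAULT, evict 2, frames=[1,4]
At step 4: evicted page 2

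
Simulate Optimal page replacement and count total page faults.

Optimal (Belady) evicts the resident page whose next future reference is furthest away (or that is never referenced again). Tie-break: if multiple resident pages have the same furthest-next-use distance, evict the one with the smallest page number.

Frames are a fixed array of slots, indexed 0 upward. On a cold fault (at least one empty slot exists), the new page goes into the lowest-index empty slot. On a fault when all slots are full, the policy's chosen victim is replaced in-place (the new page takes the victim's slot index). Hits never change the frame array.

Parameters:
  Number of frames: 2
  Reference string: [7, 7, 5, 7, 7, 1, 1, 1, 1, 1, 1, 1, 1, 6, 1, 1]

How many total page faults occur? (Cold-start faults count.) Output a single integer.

Answer: 4

Derivation:
Step 0: ref 7 → FAULT, frames=[7,-]
Step 1: ref 7 → HIT, frames=[7,-]
Step 2: ref 5 → FAULT, frames=[7,5]
Step 3: ref 7 → HIT, frames=[7,5]
Step 4: ref 7 → HIT, frames=[7,5]
Step 5: ref 1 → FAULT (evict 5), frames=[7,1]
Step 6: ref 1 → HIT, frames=[7,1]
Step 7: ref 1 → HIT, frames=[7,1]
Step 8: ref 1 → HIT, frames=[7,1]
Step 9: ref 1 → HIT, frames=[7,1]
Step 10: ref 1 → HIT, frames=[7,1]
Step 11: ref 1 → HIT, frames=[7,1]
Step 12: ref 1 → HIT, frames=[7,1]
Step 13: ref 6 → FAULT (evict 7), frames=[6,1]
Step 14: ref 1 → HIT, frames=[6,1]
Step 15: ref 1 → HIT, frames=[6,1]
Total faults: 4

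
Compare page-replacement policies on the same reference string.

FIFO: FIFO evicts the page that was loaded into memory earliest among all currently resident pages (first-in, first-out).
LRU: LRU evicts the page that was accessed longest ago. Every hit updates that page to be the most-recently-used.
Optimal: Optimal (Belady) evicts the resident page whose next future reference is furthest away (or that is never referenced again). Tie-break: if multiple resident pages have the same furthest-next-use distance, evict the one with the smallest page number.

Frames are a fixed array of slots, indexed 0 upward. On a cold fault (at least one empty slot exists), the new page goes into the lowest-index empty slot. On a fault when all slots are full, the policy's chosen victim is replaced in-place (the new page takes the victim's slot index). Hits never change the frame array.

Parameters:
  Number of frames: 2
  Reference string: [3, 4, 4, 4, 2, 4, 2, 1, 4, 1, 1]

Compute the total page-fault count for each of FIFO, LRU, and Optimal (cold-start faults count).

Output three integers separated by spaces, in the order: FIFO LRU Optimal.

--- FIFO ---
  step 0: ref 3 -> FAULT, frames=[3,-] (faults so far: 1)
  step 1: ref 4 -> FAULT, frames=[3,4] (faults so far: 2)
  step 2: ref 4 -> HIT, frames=[3,4] (faults so far: 2)
  step 3: ref 4 -> HIT, frames=[3,4] (faults so far: 2)
  step 4: ref 2 -> FAULT, evict 3, frames=[2,4] (faults so far: 3)
  step 5: ref 4 -> HIT, frames=[2,4] (faults so far: 3)
  step 6: ref 2 -> HIT, frames=[2,4] (faults so far: 3)
  step 7: ref 1 -> FAULT, evict 4, frames=[2,1] (faults so far: 4)
  step 8: ref 4 -> FAULT, evict 2, frames=[4,1] (faults so far: 5)
  step 9: ref 1 -> HIT, frames=[4,1] (faults so far: 5)
  step 10: ref 1 -> HIT, frames=[4,1] (faults so far: 5)
  FIFO total faults: 5
--- LRU ---
  step 0: ref 3 -> FAULT, frames=[3,-] (faults so far: 1)
  step 1: ref 4 -> FAULT, frames=[3,4] (faults so far: 2)
  step 2: ref 4 -> HIT, frames=[3,4] (faults so far: 2)
  step 3: ref 4 -> HIT, frames=[3,4] (faults so far: 2)
  step 4: ref 2 -> FAULT, evict 3, frames=[2,4] (faults so far: 3)
  step 5: ref 4 -> HIT, frames=[2,4] (faults so far: 3)
  step 6: ref 2 -> HIT, frames=[2,4] (faults so far: 3)
  step 7: ref 1 -> FAULT, evict 4, frames=[2,1] (faults so far: 4)
  step 8: ref 4 -> FAULT, evict 2, frames=[4,1] (faults so far: 5)
  step 9: ref 1 -> HIT, frames=[4,1] (faults so far: 5)
  step 10: ref 1 -> HIT, frames=[4,1] (faults so far: 5)
  LRU total faults: 5
--- Optimal ---
  step 0: ref 3 -> FAULT, frames=[3,-] (faults so far: 1)
  step 1: ref 4 -> FAULT, frames=[3,4] (faults so far: 2)
  step 2: ref 4 -> HIT, frames=[3,4] (faults so far: 2)
  step 3: ref 4 -> HIT, frames=[3,4] (faults so far: 2)
  step 4: ref 2 -> FAULT, evict 3, frames=[2,4] (faults so far: 3)
  step 5: ref 4 -> HIT, frames=[2,4] (faults so far: 3)
  step 6: ref 2 -> HIT, frames=[2,4] (faults so far: 3)
  step 7: ref 1 -> FAULT, evict 2, frames=[1,4] (faults so far: 4)
  step 8: ref 4 -> HIT, frames=[1,4] (faults so far: 4)
  step 9: ref 1 -> HIT, frames=[1,4] (faults so far: 4)
  step 10: ref 1 -> HIT, frames=[1,4] (faults so far: 4)
  Optimal total faults: 4

Answer: 5 5 4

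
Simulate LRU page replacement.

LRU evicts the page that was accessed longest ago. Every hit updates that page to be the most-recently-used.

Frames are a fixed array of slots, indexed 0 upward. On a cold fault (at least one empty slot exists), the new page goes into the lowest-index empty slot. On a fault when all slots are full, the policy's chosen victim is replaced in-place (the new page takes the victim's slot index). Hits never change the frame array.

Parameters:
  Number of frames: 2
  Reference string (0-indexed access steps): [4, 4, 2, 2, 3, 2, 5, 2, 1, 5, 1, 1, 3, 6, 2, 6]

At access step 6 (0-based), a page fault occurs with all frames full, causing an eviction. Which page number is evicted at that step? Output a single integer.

Answer: 3

Derivation:
Step 0: ref 4 -> FAULT, frames=[4,-]
Step 1: ref 4 -> HIT, frames=[4,-]
Step 2: ref 2 -> FAULT, frames=[4,2]
Step 3: ref 2 -> HIT, frames=[4,2]
Step 4: ref 3 -> FAULT, evict 4, frames=[3,2]
Step 5: ref 2 -> HIT, frames=[3,2]
Step 6: ref 5 -> FAULT, evict 3, frames=[5,2]
At step 6: evicted page 3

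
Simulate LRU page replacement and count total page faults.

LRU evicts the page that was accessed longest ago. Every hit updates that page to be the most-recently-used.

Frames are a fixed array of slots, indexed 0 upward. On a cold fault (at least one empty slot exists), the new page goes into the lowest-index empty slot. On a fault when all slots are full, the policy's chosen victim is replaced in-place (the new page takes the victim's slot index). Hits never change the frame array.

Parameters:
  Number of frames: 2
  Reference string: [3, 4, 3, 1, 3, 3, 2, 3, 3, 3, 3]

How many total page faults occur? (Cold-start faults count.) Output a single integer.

Step 0: ref 3 → FAULT, frames=[3,-]
Step 1: ref 4 → FAULT, frames=[3,4]
Step 2: ref 3 → HIT, frames=[3,4]
Step 3: ref 1 → FAULT (evict 4), frames=[3,1]
Step 4: ref 3 → HIT, frames=[3,1]
Step 5: ref 3 → HIT, frames=[3,1]
Step 6: ref 2 → FAULT (evict 1), frames=[3,2]
Step 7: ref 3 → HIT, frames=[3,2]
Step 8: ref 3 → HIT, frames=[3,2]
Step 9: ref 3 → HIT, frames=[3,2]
Step 10: ref 3 → HIT, frames=[3,2]
Total faults: 4

Answer: 4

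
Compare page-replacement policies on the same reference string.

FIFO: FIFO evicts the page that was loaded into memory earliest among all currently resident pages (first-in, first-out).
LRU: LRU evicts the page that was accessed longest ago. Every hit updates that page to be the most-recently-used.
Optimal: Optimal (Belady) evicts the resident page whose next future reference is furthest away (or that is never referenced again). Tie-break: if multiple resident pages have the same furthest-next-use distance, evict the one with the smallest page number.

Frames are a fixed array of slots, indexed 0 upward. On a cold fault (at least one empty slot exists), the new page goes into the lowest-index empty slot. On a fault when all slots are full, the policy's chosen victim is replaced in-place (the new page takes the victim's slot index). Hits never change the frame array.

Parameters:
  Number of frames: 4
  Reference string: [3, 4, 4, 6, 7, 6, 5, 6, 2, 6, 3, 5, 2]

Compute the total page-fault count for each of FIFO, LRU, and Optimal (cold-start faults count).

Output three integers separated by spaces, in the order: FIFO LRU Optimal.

--- FIFO ---
  step 0: ref 3 -> FAULT, frames=[3,-,-,-] (faults so far: 1)
  step 1: ref 4 -> FAULT, frames=[3,4,-,-] (faults so far: 2)
  step 2: ref 4 -> HIT, frames=[3,4,-,-] (faults so far: 2)
  step 3: ref 6 -> FAULT, frames=[3,4,6,-] (faults so far: 3)
  step 4: ref 7 -> FAULT, frames=[3,4,6,7] (faults so far: 4)
  step 5: ref 6 -> HIT, frames=[3,4,6,7] (faults so far: 4)
  step 6: ref 5 -> FAULT, evict 3, frames=[5,4,6,7] (faults so far: 5)
  step 7: ref 6 -> HIT, frames=[5,4,6,7] (faults so far: 5)
  step 8: ref 2 -> FAULT, evict 4, frames=[5,2,6,7] (faults so far: 6)
  step 9: ref 6 -> HIT, frames=[5,2,6,7] (faults so far: 6)
  step 10: ref 3 -> FAULT, evict 6, frames=[5,2,3,7] (faults so far: 7)
  step 11: ref 5 -> HIT, frames=[5,2,3,7] (faults so far: 7)
  step 12: ref 2 -> HIT, frames=[5,2,3,7] (faults so far: 7)
  FIFO total faults: 7
--- LRU ---
  step 0: ref 3 -> FAULT, frames=[3,-,-,-] (faults so far: 1)
  step 1: ref 4 -> FAULT, frames=[3,4,-,-] (faults so far: 2)
  step 2: ref 4 -> HIT, frames=[3,4,-,-] (faults so far: 2)
  step 3: ref 6 -> FAULT, frames=[3,4,6,-] (faults so far: 3)
  step 4: ref 7 -> FAULT, frames=[3,4,6,7] (faults so far: 4)
  step 5: ref 6 -> HIT, frames=[3,4,6,7] (faults so far: 4)
  step 6: ref 5 -> FAULT, evict 3, frames=[5,4,6,7] (faults so far: 5)
  step 7: ref 6 -> HIT, frames=[5,4,6,7] (faults so far: 5)
  step 8: ref 2 -> FAULT, evict 4, frames=[5,2,6,7] (faults so far: 6)
  step 9: ref 6 -> HIT, frames=[5,2,6,7] (faults so far: 6)
  step 10: ref 3 -> FAULT, evict 7, frames=[5,2,6,3] (faults so far: 7)
  step 11: ref 5 -> HIT, frames=[5,2,6,3] (faults so far: 7)
  step 12: ref 2 -> HIT, frames=[5,2,6,3] (faults so far: 7)
  LRU total faults: 7
--- Optimal ---
  step 0: ref 3 -> FAULT, frames=[3,-,-,-] (faults so far: 1)
  step 1: ref 4 -> FAULT, frames=[3,4,-,-] (faults so far: 2)
  step 2: ref 4 -> HIT, frames=[3,4,-,-] (faults so far: 2)
  step 3: ref 6 -> FAULT, frames=[3,4,6,-] (faults so far: 3)
  step 4: ref 7 -> FAULT, frames=[3,4,6,7] (faults so far: 4)
  step 5: ref 6 -> HIT, frames=[3,4,6,7] (faults so far: 4)
  step 6: ref 5 -> FAULT, evict 4, frames=[3,5,6,7] (faults so far: 5)
  step 7: ref 6 -> HIT, frames=[3,5,6,7] (faults so far: 5)
  step 8: ref 2 -> FAULT, evict 7, frames=[3,5,6,2] (faults so far: 6)
  step 9: ref 6 -> HIT, frames=[3,5,6,2] (faults so far: 6)
  step 10: ref 3 -> HIT, frames=[3,5,6,2] (faults so far: 6)
  step 11: ref 5 -> HIT, frames=[3,5,6,2] (faults so far: 6)
  step 12: ref 2 -> HIT, frames=[3,5,6,2] (faults so far: 6)
  Optimal total faults: 6

Answer: 7 7 6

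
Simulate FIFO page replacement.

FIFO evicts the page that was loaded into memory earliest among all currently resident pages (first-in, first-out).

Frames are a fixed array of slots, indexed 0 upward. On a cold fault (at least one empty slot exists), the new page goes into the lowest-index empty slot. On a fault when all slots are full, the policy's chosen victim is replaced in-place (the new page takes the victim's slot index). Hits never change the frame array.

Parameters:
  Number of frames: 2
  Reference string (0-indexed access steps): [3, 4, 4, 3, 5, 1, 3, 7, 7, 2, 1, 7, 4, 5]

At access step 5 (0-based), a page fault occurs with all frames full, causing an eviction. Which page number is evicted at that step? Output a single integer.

Step 0: ref 3 -> FAULT, frames=[3,-]
Step 1: ref 4 -> FAULT, frames=[3,4]
Step 2: ref 4 -> HIT, frames=[3,4]
Step 3: ref 3 -> HIT, frames=[3,4]
Step 4: ref 5 -> FAULT, evict 3, frames=[5,4]
Step 5: ref 1 -> FAULT, evict 4, frames=[5,1]
At step 5: evicted page 4

Answer: 4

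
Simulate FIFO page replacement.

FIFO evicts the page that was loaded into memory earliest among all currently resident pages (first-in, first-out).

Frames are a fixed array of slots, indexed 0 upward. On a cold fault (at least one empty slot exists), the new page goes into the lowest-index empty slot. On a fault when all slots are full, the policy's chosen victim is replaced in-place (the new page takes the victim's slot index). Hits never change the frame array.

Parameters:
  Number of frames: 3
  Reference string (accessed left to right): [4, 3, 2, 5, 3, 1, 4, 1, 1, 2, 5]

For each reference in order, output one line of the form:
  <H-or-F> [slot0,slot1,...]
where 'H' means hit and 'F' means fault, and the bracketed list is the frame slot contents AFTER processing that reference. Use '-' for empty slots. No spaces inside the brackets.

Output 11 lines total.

F [4,-,-]
F [4,3,-]
F [4,3,2]
F [5,3,2]
H [5,3,2]
F [5,1,2]
F [5,1,4]
H [5,1,4]
H [5,1,4]
F [2,1,4]
F [2,5,4]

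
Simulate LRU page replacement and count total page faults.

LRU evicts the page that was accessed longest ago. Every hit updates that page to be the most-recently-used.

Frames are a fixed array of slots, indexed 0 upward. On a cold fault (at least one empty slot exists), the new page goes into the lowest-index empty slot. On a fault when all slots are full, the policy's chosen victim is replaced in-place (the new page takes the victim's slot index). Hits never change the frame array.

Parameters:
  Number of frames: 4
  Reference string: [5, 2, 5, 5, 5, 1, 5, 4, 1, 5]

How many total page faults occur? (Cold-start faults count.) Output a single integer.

Answer: 4

Derivation:
Step 0: ref 5 → FAULT, frames=[5,-,-,-]
Step 1: ref 2 → FAULT, frames=[5,2,-,-]
Step 2: ref 5 → HIT, frames=[5,2,-,-]
Step 3: ref 5 → HIT, frames=[5,2,-,-]
Step 4: ref 5 → HIT, frames=[5,2,-,-]
Step 5: ref 1 → FAULT, frames=[5,2,1,-]
Step 6: ref 5 → HIT, frames=[5,2,1,-]
Step 7: ref 4 → FAULT, frames=[5,2,1,4]
Step 8: ref 1 → HIT, frames=[5,2,1,4]
Step 9: ref 5 → HIT, frames=[5,2,1,4]
Total faults: 4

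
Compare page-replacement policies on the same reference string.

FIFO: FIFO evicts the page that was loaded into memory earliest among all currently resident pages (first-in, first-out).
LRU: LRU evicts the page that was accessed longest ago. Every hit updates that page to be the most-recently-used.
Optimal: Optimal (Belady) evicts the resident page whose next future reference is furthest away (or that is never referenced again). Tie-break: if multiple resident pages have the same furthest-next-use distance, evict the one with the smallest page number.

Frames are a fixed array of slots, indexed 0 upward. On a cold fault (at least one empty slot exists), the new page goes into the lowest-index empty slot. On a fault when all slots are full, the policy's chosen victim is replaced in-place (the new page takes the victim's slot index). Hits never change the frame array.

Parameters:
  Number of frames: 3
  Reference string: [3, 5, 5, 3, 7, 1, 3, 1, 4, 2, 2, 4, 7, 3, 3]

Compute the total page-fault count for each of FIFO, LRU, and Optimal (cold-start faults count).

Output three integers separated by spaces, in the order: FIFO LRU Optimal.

Answer: 9 8 7

Derivation:
--- FIFO ---
  step 0: ref 3 -> FAULT, frames=[3,-,-] (faults so far: 1)
  step 1: ref 5 -> FAULT, frames=[3,5,-] (faults so far: 2)
  step 2: ref 5 -> HIT, frames=[3,5,-] (faults so far: 2)
  step 3: ref 3 -> HIT, frames=[3,5,-] (faults so far: 2)
  step 4: ref 7 -> FAULT, frames=[3,5,7] (faults so far: 3)
  step 5: ref 1 -> FAULT, evict 3, frames=[1,5,7] (faults so far: 4)
  step 6: ref 3 -> FAULT, evict 5, frames=[1,3,7] (faults so far: 5)
  step 7: ref 1 -> HIT, frames=[1,3,7] (faults so far: 5)
  step 8: ref 4 -> FAULT, evict 7, frames=[1,3,4] (faults so far: 6)
  step 9: ref 2 -> FAULT, evict 1, frames=[2,3,4] (faults so far: 7)
  step 10: ref 2 -> HIT, frames=[2,3,4] (faults so far: 7)
  step 11: ref 4 -> HIT, frames=[2,3,4] (faults so far: 7)
  step 12: ref 7 -> FAULT, evict 3, frames=[2,7,4] (faults so far: 8)
  step 13: ref 3 -> FAULT, evict 4, frames=[2,7,3] (faults so far: 9)
  step 14: ref 3 -> HIT, frames=[2,7,3] (faults so far: 9)
  FIFO total faults: 9
--- LRU ---
  step 0: ref 3 -> FAULT, frames=[3,-,-] (faults so far: 1)
  step 1: ref 5 -> FAULT, frames=[3,5,-] (faults so far: 2)
  step 2: ref 5 -> HIT, frames=[3,5,-] (faults so far: 2)
  step 3: ref 3 -> HIT, frames=[3,5,-] (faults so far: 2)
  step 4: ref 7 -> FAULT, frames=[3,5,7] (faults so far: 3)
  step 5: ref 1 -> FAULT, evict 5, frames=[3,1,7] (faults so far: 4)
  step 6: ref 3 -> HIT, frames=[3,1,7] (faults so far: 4)
  step 7: ref 1 -> HIT, frames=[3,1,7] (faults so far: 4)
  step 8: ref 4 -> FAULT, evict 7, frames=[3,1,4] (faults so far: 5)
  step 9: ref 2 -> FAULT, evict 3, frames=[2,1,4] (faults so far: 6)
  step 10: ref 2 -> HIT, frames=[2,1,4] (faults so far: 6)
  step 11: ref 4 -> HIT, frames=[2,1,4] (faults so far: 6)
  step 12: ref 7 -> FAULT, evict 1, frames=[2,7,4] (faults so far: 7)
  step 13: ref 3 -> FAULT, evict 2, frames=[3,7,4] (faults so far: 8)
  step 14: ref 3 -> HIT, frames=[3,7,4] (faults so far: 8)
  LRU total faults: 8
--- Optimal ---
  step 0: ref 3 -> FAULT, frames=[3,-,-] (faults so far: 1)
  step 1: ref 5 -> FAULT, frames=[3,5,-] (faults so far: 2)
  step 2: ref 5 -> HIT, frames=[3,5,-] (faults so far: 2)
  step 3: ref 3 -> HIT, frames=[3,5,-] (faults so far: 2)
  step 4: ref 7 -> FAULT, frames=[3,5,7] (faults so far: 3)
  step 5: ref 1 -> FAULT, evict 5, frames=[3,1,7] (faults so far: 4)
  step 6: ref 3 -> HIT, frames=[3,1,7] (faults so far: 4)
  step 7: ref 1 -> HIT, frames=[3,1,7] (faults so far: 4)
  step 8: ref 4 -> FAULT, evict 1, frames=[3,4,7] (faults so far: 5)
  step 9: ref 2 -> FAULT, evict 3, frames=[2,4,7] (faults so far: 6)
  step 10: ref 2 -> HIT, frames=[2,4,7] (faults so far: 6)
  step 11: ref 4 -> HIT, frames=[2,4,7] (faults so far: 6)
  step 12: ref 7 -> HIT, frames=[2,4,7] (faults so far: 6)
  step 13: ref 3 -> FAULT, evict 2, frames=[3,4,7] (faults so far: 7)
  step 14: ref 3 -> HIT, frames=[3,4,7] (faults so far: 7)
  Optimal total faults: 7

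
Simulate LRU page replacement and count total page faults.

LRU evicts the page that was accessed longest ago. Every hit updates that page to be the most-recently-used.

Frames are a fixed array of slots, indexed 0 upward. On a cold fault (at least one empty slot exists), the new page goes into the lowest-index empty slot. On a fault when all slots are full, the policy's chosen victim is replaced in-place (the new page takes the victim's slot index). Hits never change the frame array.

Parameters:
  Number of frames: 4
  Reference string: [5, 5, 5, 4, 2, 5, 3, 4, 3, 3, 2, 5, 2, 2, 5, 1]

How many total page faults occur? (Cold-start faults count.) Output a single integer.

Step 0: ref 5 → FAULT, frames=[5,-,-,-]
Step 1: ref 5 → HIT, frames=[5,-,-,-]
Step 2: ref 5 → HIT, frames=[5,-,-,-]
Step 3: ref 4 → FAULT, frames=[5,4,-,-]
Step 4: ref 2 → FAULT, frames=[5,4,2,-]
Step 5: ref 5 → HIT, frames=[5,4,2,-]
Step 6: ref 3 → FAULT, frames=[5,4,2,3]
Step 7: ref 4 → HIT, frames=[5,4,2,3]
Step 8: ref 3 → HIT, frames=[5,4,2,3]
Step 9: ref 3 → HIT, frames=[5,4,2,3]
Step 10: ref 2 → HIT, frames=[5,4,2,3]
Step 11: ref 5 → HIT, frames=[5,4,2,3]
Step 12: ref 2 → HIT, frames=[5,4,2,3]
Step 13: ref 2 → HIT, frames=[5,4,2,3]
Step 14: ref 5 → HIT, frames=[5,4,2,3]
Step 15: ref 1 → FAULT (evict 4), frames=[5,1,2,3]
Total faults: 5

Answer: 5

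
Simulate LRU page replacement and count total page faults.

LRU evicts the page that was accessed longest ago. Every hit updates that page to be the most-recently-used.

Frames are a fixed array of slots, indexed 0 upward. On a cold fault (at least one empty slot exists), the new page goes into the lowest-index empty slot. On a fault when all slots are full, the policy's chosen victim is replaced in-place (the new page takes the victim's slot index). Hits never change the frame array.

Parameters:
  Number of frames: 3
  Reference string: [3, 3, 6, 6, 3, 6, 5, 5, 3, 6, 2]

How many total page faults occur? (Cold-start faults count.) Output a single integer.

Answer: 4

Derivation:
Step 0: ref 3 → FAULT, frames=[3,-,-]
Step 1: ref 3 → HIT, frames=[3,-,-]
Step 2: ref 6 → FAULT, frames=[3,6,-]
Step 3: ref 6 → HIT, frames=[3,6,-]
Step 4: ref 3 → HIT, frames=[3,6,-]
Step 5: ref 6 → HIT, frames=[3,6,-]
Step 6: ref 5 → FAULT, frames=[3,6,5]
Step 7: ref 5 → HIT, frames=[3,6,5]
Step 8: ref 3 → HIT, frames=[3,6,5]
Step 9: ref 6 → HIT, frames=[3,6,5]
Step 10: ref 2 → FAULT (evict 5), frames=[3,6,2]
Total faults: 4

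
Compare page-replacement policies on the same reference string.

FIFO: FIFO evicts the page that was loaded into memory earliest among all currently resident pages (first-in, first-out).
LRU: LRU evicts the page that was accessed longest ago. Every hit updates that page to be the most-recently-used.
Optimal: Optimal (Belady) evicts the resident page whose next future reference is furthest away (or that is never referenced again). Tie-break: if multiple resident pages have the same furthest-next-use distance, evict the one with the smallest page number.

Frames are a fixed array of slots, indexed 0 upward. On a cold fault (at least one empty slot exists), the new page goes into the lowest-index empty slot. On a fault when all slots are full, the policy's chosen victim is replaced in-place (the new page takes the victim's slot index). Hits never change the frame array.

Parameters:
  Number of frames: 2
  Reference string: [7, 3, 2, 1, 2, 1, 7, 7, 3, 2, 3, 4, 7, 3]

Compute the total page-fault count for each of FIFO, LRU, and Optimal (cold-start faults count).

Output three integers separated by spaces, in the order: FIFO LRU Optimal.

--- FIFO ---
  step 0: ref 7 -> FAULT, frames=[7,-] (faults so far: 1)
  step 1: ref 3 -> FAULT, frames=[7,3] (faults so far: 2)
  step 2: ref 2 -> FAULT, evict 7, frames=[2,3] (faults so far: 3)
  step 3: ref 1 -> FAULT, evict 3, frames=[2,1] (faults so far: 4)
  step 4: ref 2 -> HIT, frames=[2,1] (faults so far: 4)
  step 5: ref 1 -> HIT, frames=[2,1] (faults so far: 4)
  step 6: ref 7 -> FAULT, evict 2, frames=[7,1] (faults so far: 5)
  step 7: ref 7 -> HIT, frames=[7,1] (faults so far: 5)
  step 8: ref 3 -> FAULT, evict 1, frames=[7,3] (faults so far: 6)
  step 9: ref 2 -> FAULT, evict 7, frames=[2,3] (faults so far: 7)
  step 10: ref 3 -> HIT, frames=[2,3] (faults so far: 7)
  step 11: ref 4 -> FAULT, evict 3, frames=[2,4] (faults so far: 8)
  step 12: ref 7 -> FAULT, evict 2, frames=[7,4] (faults so far: 9)
  step 13: ref 3 -> FAULT, evict 4, frames=[7,3] (faults so far: 10)
  FIFO total faults: 10
--- LRU ---
  step 0: ref 7 -> FAULT, frames=[7,-] (faults so far: 1)
  step 1: ref 3 -> FAULT, frames=[7,3] (faults so far: 2)
  step 2: ref 2 -> FAULT, evict 7, frames=[2,3] (faults so far: 3)
  step 3: ref 1 -> FAULT, evict 3, frames=[2,1] (faults so far: 4)
  step 4: ref 2 -> HIT, frames=[2,1] (faults so far: 4)
  step 5: ref 1 -> HIT, frames=[2,1] (faults so far: 4)
  step 6: ref 7 -> FAULT, evict 2, frames=[7,1] (faults so far: 5)
  step 7: ref 7 -> HIT, frames=[7,1] (faults so far: 5)
  step 8: ref 3 -> FAULT, evict 1, frames=[7,3] (faults so far: 6)
  step 9: ref 2 -> FAULT, evict 7, frames=[2,3] (faults so far: 7)
  step 10: ref 3 -> HIT, frames=[2,3] (faults so far: 7)
  step 11: ref 4 -> FAULT, evict 2, frames=[4,3] (faults so far: 8)
  step 12: ref 7 -> FAULT, evict 3, frames=[4,7] (faults so far: 9)
  step 13: ref 3 -> FAULT, evict 4, frames=[3,7] (faults so far: 10)
  LRU total faults: 10
--- Optimal ---
  step 0: ref 7 -> FAULT, frames=[7,-] (faults so far: 1)
  step 1: ref 3 -> FAULT, frames=[7,3] (faults so far: 2)
  step 2: ref 2 -> FAULT, evict 3, frames=[7,2] (faults so far: 3)
  step 3: ref 1 -> FAULT, evict 7, frames=[1,2] (faults so far: 4)
  step 4: ref 2 -> HIT, frames=[1,2] (faults so far: 4)
  step 5: ref 1 -> HIT, frames=[1,2] (faults so far: 4)
  step 6: ref 7 -> FAULT, evict 1, frames=[7,2] (faults so far: 5)
  step 7: ref 7 -> HIT, frames=[7,2] (faults so far: 5)
  step 8: ref 3 -> FAULT, evict 7, frames=[3,2] (faults so far: 6)
  step 9: ref 2 -> HIT, frames=[3,2] (faults so far: 6)
  step 10: ref 3 -> HIT, frames=[3,2] (faults so far: 6)
  step 11: ref 4 -> FAULT, evict 2, frames=[3,4] (faults so far: 7)
  step 12: ref 7 -> FAULT, evict 4, frames=[3,7] (faults so far: 8)
  step 13: ref 3 -> HIT, frames=[3,7] (faults so far: 8)
  Optimal total faults: 8

Answer: 10 10 8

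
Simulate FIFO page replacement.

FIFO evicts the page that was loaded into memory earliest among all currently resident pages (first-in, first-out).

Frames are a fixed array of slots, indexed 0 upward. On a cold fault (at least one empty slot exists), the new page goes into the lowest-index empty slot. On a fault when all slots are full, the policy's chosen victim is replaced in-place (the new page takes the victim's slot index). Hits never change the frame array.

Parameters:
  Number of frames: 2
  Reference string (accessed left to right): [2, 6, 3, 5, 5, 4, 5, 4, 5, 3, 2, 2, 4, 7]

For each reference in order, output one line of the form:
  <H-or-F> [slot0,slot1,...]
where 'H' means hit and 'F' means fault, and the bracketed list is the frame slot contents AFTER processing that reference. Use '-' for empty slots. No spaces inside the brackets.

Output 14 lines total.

F [2,-]
F [2,6]
F [3,6]
F [3,5]
H [3,5]
F [4,5]
H [4,5]
H [4,5]
H [4,5]
F [4,3]
F [2,3]
H [2,3]
F [2,4]
F [7,4]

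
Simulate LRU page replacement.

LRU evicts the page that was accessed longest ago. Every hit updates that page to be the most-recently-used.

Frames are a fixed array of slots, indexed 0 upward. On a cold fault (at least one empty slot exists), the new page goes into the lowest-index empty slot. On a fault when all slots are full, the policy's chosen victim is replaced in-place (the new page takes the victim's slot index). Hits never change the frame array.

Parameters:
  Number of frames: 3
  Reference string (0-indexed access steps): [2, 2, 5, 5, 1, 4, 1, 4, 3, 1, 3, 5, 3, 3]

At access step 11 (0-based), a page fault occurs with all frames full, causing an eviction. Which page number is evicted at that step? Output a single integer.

Step 0: ref 2 -> FAULT, frames=[2,-,-]
Step 1: ref 2 -> HIT, frames=[2,-,-]
Step 2: ref 5 -> FAULT, frames=[2,5,-]
Step 3: ref 5 -> HIT, frames=[2,5,-]
Step 4: ref 1 -> FAULT, frames=[2,5,1]
Step 5: ref 4 -> FAULT, evict 2, frames=[4,5,1]
Step 6: ref 1 -> HIT, frames=[4,5,1]
Step 7: ref 4 -> HIT, frames=[4,5,1]
Step 8: ref 3 -> FAULT, evict 5, frames=[4,3,1]
Step 9: ref 1 -> HIT, frames=[4,3,1]
Step 10: ref 3 -> HIT, frames=[4,3,1]
Step 11: ref 5 -> FAULT, evict 4, frames=[5,3,1]
At step 11: evicted page 4

Answer: 4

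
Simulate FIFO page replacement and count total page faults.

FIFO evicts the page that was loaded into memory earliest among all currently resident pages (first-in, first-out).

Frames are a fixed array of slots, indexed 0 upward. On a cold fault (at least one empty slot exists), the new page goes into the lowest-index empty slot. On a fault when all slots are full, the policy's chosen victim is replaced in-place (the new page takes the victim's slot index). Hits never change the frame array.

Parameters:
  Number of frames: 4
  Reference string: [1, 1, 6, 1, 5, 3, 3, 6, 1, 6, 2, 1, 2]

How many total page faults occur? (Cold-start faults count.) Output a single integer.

Step 0: ref 1 → FAULT, frames=[1,-,-,-]
Step 1: ref 1 → HIT, frames=[1,-,-,-]
Step 2: ref 6 → FAULT, frames=[1,6,-,-]
Step 3: ref 1 → HIT, frames=[1,6,-,-]
Step 4: ref 5 → FAULT, frames=[1,6,5,-]
Step 5: ref 3 → FAULT, frames=[1,6,5,3]
Step 6: ref 3 → HIT, frames=[1,6,5,3]
Step 7: ref 6 → HIT, frames=[1,6,5,3]
Step 8: ref 1 → HIT, frames=[1,6,5,3]
Step 9: ref 6 → HIT, frames=[1,6,5,3]
Step 10: ref 2 → FAULT (evict 1), frames=[2,6,5,3]
Step 11: ref 1 → FAULT (evict 6), frames=[2,1,5,3]
Step 12: ref 2 → HIT, frames=[2,1,5,3]
Total faults: 6

Answer: 6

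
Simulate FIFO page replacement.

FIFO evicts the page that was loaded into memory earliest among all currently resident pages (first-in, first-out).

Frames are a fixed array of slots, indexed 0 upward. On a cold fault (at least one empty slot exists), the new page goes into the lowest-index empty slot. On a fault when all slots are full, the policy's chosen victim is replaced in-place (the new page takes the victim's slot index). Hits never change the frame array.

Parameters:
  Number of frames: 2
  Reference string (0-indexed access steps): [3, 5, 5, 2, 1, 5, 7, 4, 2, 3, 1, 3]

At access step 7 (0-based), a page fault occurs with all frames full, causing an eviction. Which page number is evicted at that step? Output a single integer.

Step 0: ref 3 -> FAULT, frames=[3,-]
Step 1: ref 5 -> FAULT, frames=[3,5]
Step 2: ref 5 -> HIT, frames=[3,5]
Step 3: ref 2 -> FAULT, evict 3, frames=[2,5]
Step 4: ref 1 -> FAULT, evict 5, frames=[2,1]
Step 5: ref 5 -> FAULT, evict 2, frames=[5,1]
Step 6: ref 7 -> FAULT, evict 1, frames=[5,7]
Step 7: ref 4 -> FAULT, evict 5, frames=[4,7]
At step 7: evicted page 5

Answer: 5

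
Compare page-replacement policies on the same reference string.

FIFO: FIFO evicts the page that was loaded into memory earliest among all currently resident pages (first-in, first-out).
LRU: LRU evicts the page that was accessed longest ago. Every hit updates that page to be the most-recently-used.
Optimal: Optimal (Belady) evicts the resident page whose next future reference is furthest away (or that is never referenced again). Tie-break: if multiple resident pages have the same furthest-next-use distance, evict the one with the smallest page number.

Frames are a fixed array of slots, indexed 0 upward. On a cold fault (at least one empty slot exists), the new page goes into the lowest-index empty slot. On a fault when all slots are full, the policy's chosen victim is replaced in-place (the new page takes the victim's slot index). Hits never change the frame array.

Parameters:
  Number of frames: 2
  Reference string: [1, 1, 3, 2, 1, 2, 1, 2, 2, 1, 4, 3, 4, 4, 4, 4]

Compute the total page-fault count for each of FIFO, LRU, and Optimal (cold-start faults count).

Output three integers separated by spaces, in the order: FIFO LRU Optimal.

--- FIFO ---
  step 0: ref 1 -> FAULT, frames=[1,-] (faults so far: 1)
  step 1: ref 1 -> HIT, frames=[1,-] (faults so far: 1)
  step 2: ref 3 -> FAULT, frames=[1,3] (faults so far: 2)
  step 3: ref 2 -> FAULT, evict 1, frames=[2,3] (faults so far: 3)
  step 4: ref 1 -> FAULT, evict 3, frames=[2,1] (faults so far: 4)
  step 5: ref 2 -> HIT, frames=[2,1] (faults so far: 4)
  step 6: ref 1 -> HIT, frames=[2,1] (faults so far: 4)
  step 7: ref 2 -> HIT, frames=[2,1] (faults so far: 4)
  step 8: ref 2 -> HIT, frames=[2,1] (faults so far: 4)
  step 9: ref 1 -> HIT, frames=[2,1] (faults so far: 4)
  step 10: ref 4 -> FAULT, evict 2, frames=[4,1] (faults so far: 5)
  step 11: ref 3 -> FAULT, evict 1, frames=[4,3] (faults so far: 6)
  step 12: ref 4 -> HIT, frames=[4,3] (faults so far: 6)
  step 13: ref 4 -> HIT, frames=[4,3] (faults so far: 6)
  step 14: ref 4 -> HIT, frames=[4,3] (faults so far: 6)
  step 15: ref 4 -> HIT, frames=[4,3] (faults so far: 6)
  FIFO total faults: 6
--- LRU ---
  step 0: ref 1 -> FAULT, frames=[1,-] (faults so far: 1)
  step 1: ref 1 -> HIT, frames=[1,-] (faults so far: 1)
  step 2: ref 3 -> FAULT, frames=[1,3] (faults so far: 2)
  step 3: ref 2 -> FAULT, evict 1, frames=[2,3] (faults so far: 3)
  step 4: ref 1 -> FAULT, evict 3, frames=[2,1] (faults so far: 4)
  step 5: ref 2 -> HIT, frames=[2,1] (faults so far: 4)
  step 6: ref 1 -> HIT, frames=[2,1] (faults so far: 4)
  step 7: ref 2 -> HIT, frames=[2,1] (faults so far: 4)
  step 8: ref 2 -> HIT, frames=[2,1] (faults so far: 4)
  step 9: ref 1 -> HIT, frames=[2,1] (faults so far: 4)
  step 10: ref 4 -> FAULT, evict 2, frames=[4,1] (faults so far: 5)
  step 11: ref 3 -> FAULT, evict 1, frames=[4,3] (faults so far: 6)
  step 12: ref 4 -> HIT, frames=[4,3] (faults so far: 6)
  step 13: ref 4 -> HIT, frames=[4,3] (faults so far: 6)
  step 14: ref 4 -> HIT, frames=[4,3] (faults so far: 6)
  step 15: ref 4 -> HIT, frames=[4,3] (faults so far: 6)
  LRU total faults: 6
--- Optimal ---
  step 0: ref 1 -> FAULT, frames=[1,-] (faults so far: 1)
  step 1: ref 1 -> HIT, frames=[1,-] (faults so far: 1)
  step 2: ref 3 -> FAULT, frames=[1,3] (faults so far: 2)
  step 3: ref 2 -> FAULT, evict 3, frames=[1,2] (faults so far: 3)
  step 4: ref 1 -> HIT, frames=[1,2] (faults so far: 3)
  step 5: ref 2 -> HIT, frames=[1,2] (faults so far: 3)
  step 6: ref 1 -> HIT, frames=[1,2] (faults so far: 3)
  step 7: ref 2 -> HIT, frames=[1,2] (faults so far: 3)
  step 8: ref 2 -> HIT, frames=[1,2] (faults so far: 3)
  step 9: ref 1 -> HIT, frames=[1,2] (faults so far: 3)
  step 10: ref 4 -> FAULT, evict 1, frames=[4,2] (faults so far: 4)
  step 11: ref 3 -> FAULT, evict 2, frames=[4,3] (faults so far: 5)
  step 12: ref 4 -> HIT, frames=[4,3] (faults so far: 5)
  step 13: ref 4 -> HIT, frames=[4,3] (faults so far: 5)
  step 14: ref 4 -> HIT, frames=[4,3] (faults so far: 5)
  step 15: ref 4 -> HIT, frames=[4,3] (faults so far: 5)
  Optimal total faults: 5

Answer: 6 6 5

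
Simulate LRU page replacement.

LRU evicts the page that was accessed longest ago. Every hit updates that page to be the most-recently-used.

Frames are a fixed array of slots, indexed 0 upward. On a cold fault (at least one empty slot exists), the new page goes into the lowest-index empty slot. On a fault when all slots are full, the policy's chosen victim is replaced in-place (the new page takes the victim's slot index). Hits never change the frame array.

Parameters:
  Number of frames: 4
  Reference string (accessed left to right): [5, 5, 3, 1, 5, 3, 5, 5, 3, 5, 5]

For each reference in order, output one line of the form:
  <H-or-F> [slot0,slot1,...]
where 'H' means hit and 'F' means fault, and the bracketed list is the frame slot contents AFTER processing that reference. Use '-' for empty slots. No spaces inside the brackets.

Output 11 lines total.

F [5,-,-,-]
H [5,-,-,-]
F [5,3,-,-]
F [5,3,1,-]
H [5,3,1,-]
H [5,3,1,-]
H [5,3,1,-]
H [5,3,1,-]
H [5,3,1,-]
H [5,3,1,-]
H [5,3,1,-]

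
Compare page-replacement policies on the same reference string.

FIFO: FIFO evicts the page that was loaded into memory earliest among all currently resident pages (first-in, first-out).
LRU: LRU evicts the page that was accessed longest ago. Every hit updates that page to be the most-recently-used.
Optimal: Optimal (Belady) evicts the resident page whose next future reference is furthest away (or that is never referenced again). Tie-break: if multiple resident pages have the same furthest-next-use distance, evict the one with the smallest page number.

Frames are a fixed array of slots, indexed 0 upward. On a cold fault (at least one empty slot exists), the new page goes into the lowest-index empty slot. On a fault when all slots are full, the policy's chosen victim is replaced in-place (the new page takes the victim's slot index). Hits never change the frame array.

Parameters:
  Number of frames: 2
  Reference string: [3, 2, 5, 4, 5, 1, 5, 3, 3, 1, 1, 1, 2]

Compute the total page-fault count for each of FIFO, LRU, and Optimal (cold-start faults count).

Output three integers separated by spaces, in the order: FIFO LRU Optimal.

--- FIFO ---
  step 0: ref 3 -> FAULT, frames=[3,-] (faults so far: 1)
  step 1: ref 2 -> FAULT, frames=[3,2] (faults so far: 2)
  step 2: ref 5 -> FAULT, evict 3, frames=[5,2] (faults so far: 3)
  step 3: ref 4 -> FAULT, evict 2, frames=[5,4] (faults so far: 4)
  step 4: ref 5 -> HIT, frames=[5,4] (faults so far: 4)
  step 5: ref 1 -> FAULT, evict 5, frames=[1,4] (faults so far: 5)
  step 6: ref 5 -> FAULT, evict 4, frames=[1,5] (faults so far: 6)
  step 7: ref 3 -> FAULT, evict 1, frames=[3,5] (faults so far: 7)
  step 8: ref 3 -> HIT, frames=[3,5] (faults so far: 7)
  step 9: ref 1 -> FAULT, evict 5, frames=[3,1] (faults so far: 8)
  step 10: ref 1 -> HIT, frames=[3,1] (faults so far: 8)
  step 11: ref 1 -> HIT, frames=[3,1] (faults so far: 8)
  step 12: ref 2 -> FAULT, evict 3, frames=[2,1] (faults so far: 9)
  FIFO total faults: 9
--- LRU ---
  step 0: ref 3 -> FAULT, frames=[3,-] (faults so far: 1)
  step 1: ref 2 -> FAULT, frames=[3,2] (faults so far: 2)
  step 2: ref 5 -> FAULT, evict 3, frames=[5,2] (faults so far: 3)
  step 3: ref 4 -> FAULT, evict 2, frames=[5,4] (faults so far: 4)
  step 4: ref 5 -> HIT, frames=[5,4] (faults so far: 4)
  step 5: ref 1 -> FAULT, evict 4, frames=[5,1] (faults so far: 5)
  step 6: ref 5 -> HIT, frames=[5,1] (faults so far: 5)
  step 7: ref 3 -> FAULT, evict 1, frames=[5,3] (faults so far: 6)
  step 8: ref 3 -> HIT, frames=[5,3] (faults so far: 6)
  step 9: ref 1 -> FAULT, evict 5, frames=[1,3] (faults so far: 7)
  step 10: ref 1 -> HIT, frames=[1,3] (faults so far: 7)
  step 11: ref 1 -> HIT, frames=[1,3] (faults so far: 7)
  step 12: ref 2 -> FAULT, evict 3, frames=[1,2] (faults so far: 8)
  LRU total faults: 8
--- Optimal ---
  step 0: ref 3 -> FAULT, frames=[3,-] (faults so far: 1)
  step 1: ref 2 -> FAULT, frames=[3,2] (faults so far: 2)
  step 2: ref 5 -> FAULT, evict 2, frames=[3,5] (faults so far: 3)
  step 3: ref 4 -> FAULT, evict 3, frames=[4,5] (faults so far: 4)
  step 4: ref 5 -> HIT, frames=[4,5] (faults so far: 4)
  step 5: ref 1 -> FAULT, evict 4, frames=[1,5] (faults so far: 5)
  step 6: ref 5 -> HIT, frames=[1,5] (faults so far: 5)
  step 7: ref 3 -> FAULT, evict 5, frames=[1,3] (faults so far: 6)
  step 8: ref 3 -> HIT, frames=[1,3] (faults so far: 6)
  step 9: ref 1 -> HIT, frames=[1,3] (faults so far: 6)
  step 10: ref 1 -> HIT, frames=[1,3] (faults so far: 6)
  step 11: ref 1 -> HIT, frames=[1,3] (faults so far: 6)
  step 12: ref 2 -> FAULT, evict 1, frames=[2,3] (faults so far: 7)
  Optimal total faults: 7

Answer: 9 8 7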